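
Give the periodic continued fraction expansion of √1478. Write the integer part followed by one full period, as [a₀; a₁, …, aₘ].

[38; 2, 4, 38, 4, 2, 76]

a₀ = ⌊√1478⌋ = 38.
With m₀=0, d₀=1 and mₖ₊₁ = dₖaₖ − mₖ, dₖ₊₁ = (n − mₖ₊₁²)/dₖ, aₖ₊₁ = ⌊(a₀+mₖ₊₁)/dₖ₊₁⌋:
  k=1: m=38, d=34, a=2
  k=2: m=30, d=17, a=4
  k=3: m=38, d=2, a=38
  k=4: m=38, d=17, a=4
  k=5: m=30, d=34, a=2
  k=6: m=38, d=1, a=76
d=1 and a=2a₀=76 at k=6, so the next step gives (m, d) = (38, 34) again — its k=1 value — and the period has length 6.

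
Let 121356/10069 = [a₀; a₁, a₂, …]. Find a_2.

121356 = 12·10069 + 528   →  a_0 = 12
10069 = 19·528 + 37   →  a_1 = 19
528 = 14·37 + 10   →  a_2 = 14

14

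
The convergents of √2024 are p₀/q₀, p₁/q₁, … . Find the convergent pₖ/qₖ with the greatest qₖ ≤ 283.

4049/90

√2024 = [44; 1, 88, …] (period length 2).
Convergents:
  p_0/q_0 = 44/1
  p_1/q_1 = 45/1
  p_2/q_2 = 4004/89
  p_3/q_3 = 4049/90
  p_4/q_4 = 360316/8009
q_3 = 90 ≤ 283 < 8009 = q_4, so the answer is 4049/90.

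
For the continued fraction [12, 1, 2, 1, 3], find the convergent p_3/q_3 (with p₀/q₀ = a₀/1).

Using pₖ = aₖpₖ₋₁ + pₖ₋₂, qₖ = aₖqₖ₋₁ + qₖ₋₂ (with p₋₁=1, p₋₂=0, q₋₁=0, q₋₂=1):
  k=0: a=12, p=12, q=1
  k=1: a=1, p=13, q=1
  k=2: a=2, p=38, q=3
  k=3: a=1, p=51, q=4

51/4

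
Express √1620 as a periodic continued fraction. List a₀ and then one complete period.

a₀ = ⌊√1620⌋ = 40.
With m₀=0, d₀=1 and mₖ₊₁ = dₖaₖ − mₖ, dₖ₊₁ = (n − mₖ₊₁²)/dₖ, aₖ₊₁ = ⌊(a₀+mₖ₊₁)/dₖ₊₁⌋:
  k=1: m=40, d=20, a=4
  k=2: m=40, d=1, a=80
d=1 and a=2a₀=80 at k=2, so the next step gives (m, d) = (40, 20) again — its k=1 value — and the period has length 2.

[40; 4, 80]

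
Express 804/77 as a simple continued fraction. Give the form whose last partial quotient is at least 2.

804 = 10*77 + 34
77 = 2*34 + 9
34 = 3*9 + 7
9 = 1*7 + 2
7 = 3*2 + 1
2 = 2*1 + 0  (stop)
So 804/77 = [10; 2, 3, 1, 3, 2].

[10; 2, 3, 1, 3, 2]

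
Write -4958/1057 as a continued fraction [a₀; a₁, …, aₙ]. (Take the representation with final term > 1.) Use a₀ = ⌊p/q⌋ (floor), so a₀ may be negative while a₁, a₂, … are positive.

-4958 = -5*1057 + 327
1057 = 3*327 + 76
327 = 4*76 + 23
76 = 3*23 + 7
23 = 3*7 + 2
7 = 3*2 + 1
2 = 2*1 + 0  (stop)
So -4958/1057 = [-5; 3, 4, 3, 3, 3, 2].

[-5; 3, 4, 3, 3, 3, 2]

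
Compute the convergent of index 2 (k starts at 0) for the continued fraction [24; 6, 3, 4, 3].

Using pₖ = aₖpₖ₋₁ + pₖ₋₂, qₖ = aₖqₖ₋₁ + qₖ₋₂ (with p₋₁=1, p₋₂=0, q₋₁=0, q₋₂=1):
  k=0: a=24, p=24, q=1
  k=1: a=6, p=145, q=6
  k=2: a=3, p=459, q=19

459/19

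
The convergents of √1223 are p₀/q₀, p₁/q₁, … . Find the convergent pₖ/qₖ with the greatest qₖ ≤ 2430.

√1223 = [34; 1, 33, 1, 68, …] (period length 4).
Convergents:
  p_0/q_0 = 34/1
  p_1/q_1 = 35/1
  p_2/q_2 = 1189/34
  p_3/q_3 = 1224/35
  p_4/q_4 = 84421/2414
  p_5/q_5 = 85645/2449
q_4 = 2414 ≤ 2430 < 2449 = q_5, so the answer is 84421/2414.

84421/2414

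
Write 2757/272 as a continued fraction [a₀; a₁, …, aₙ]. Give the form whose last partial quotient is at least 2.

[10; 7, 2, 1, 5, 2]

2757 = 10×272 + 37
272 = 7×37 + 13
37 = 2×13 + 11
13 = 1×11 + 2
11 = 5×2 + 1
2 = 2×1 + 0  (stop)
So 2757/272 = [10; 7, 2, 1, 5, 2].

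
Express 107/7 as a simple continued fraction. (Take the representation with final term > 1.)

107 = 15×7 + 2
7 = 3×2 + 1
2 = 2×1 + 0  (stop)
So 107/7 = [15; 3, 2].

[15; 3, 2]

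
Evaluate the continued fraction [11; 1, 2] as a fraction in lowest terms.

35/3

Using pₖ = aₖpₖ₋₁ + pₖ₋₂ and qₖ = aₖqₖ₋₁ + qₖ₋₂:
  k=0: a=11, p=11, q=1
  k=1: a=1, p=12, q=1
  k=2: a=2, p=35, q=3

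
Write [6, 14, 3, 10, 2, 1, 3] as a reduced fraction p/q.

Using pₖ = aₖpₖ₋₁ + pₖ₋₂ and qₖ = aₖqₖ₋₁ + qₖ₋₂:
  k=0: a=6, p=6, q=1
  k=1: a=14, p=85, q=14
  k=2: a=3, p=261, q=43
  k=3: a=10, p=2695, q=444
  k=4: a=2, p=5651, q=931
  k=5: a=1, p=8346, q=1375
  k=6: a=3, p=30689, q=5056

30689/5056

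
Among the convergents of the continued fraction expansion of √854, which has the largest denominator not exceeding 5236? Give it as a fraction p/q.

√854 = [29; 4, 2, 11, 4, 11, 2, 4, 58, …] (period length 8).
Convergents:
  p_0/q_0 = 29/1
  p_1/q_1 = 117/4
  p_2/q_2 = 263/9
  p_3/q_3 = 3010/103
  p_4/q_4 = 12303/421
  p_5/q_5 = 138343/4734
  p_6/q_6 = 288989/9889
q_5 = 4734 ≤ 5236 < 9889 = q_6, so the answer is 138343/4734.

138343/4734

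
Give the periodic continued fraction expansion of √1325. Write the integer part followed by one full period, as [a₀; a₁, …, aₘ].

[36; 2, 2, 72]

a₀ = ⌊√1325⌋ = 36.
With m₀=0, d₀=1 and mₖ₊₁ = dₖaₖ − mₖ, dₖ₊₁ = (n − mₖ₊₁²)/dₖ, aₖ₊₁ = ⌊(a₀+mₖ₊₁)/dₖ₊₁⌋:
  k=1: m=36, d=29, a=2
  k=2: m=22, d=29, a=2
  k=3: m=36, d=1, a=72
d=1 and a=2a₀=72 at k=3, so the next step gives (m, d) = (36, 29) again — its k=1 value — and the period has length 3.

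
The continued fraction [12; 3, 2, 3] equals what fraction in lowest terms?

Using pₖ = aₖpₖ₋₁ + pₖ₋₂ and qₖ = aₖqₖ₋₁ + qₖ₋₂:
  k=0: a=12, p=12, q=1
  k=1: a=3, p=37, q=3
  k=2: a=2, p=86, q=7
  k=3: a=3, p=295, q=24

295/24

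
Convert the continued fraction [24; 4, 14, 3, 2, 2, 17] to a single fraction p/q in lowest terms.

417511/17220

Using pₖ = aₖpₖ₋₁ + pₖ₋₂ and qₖ = aₖqₖ₋₁ + qₖ₋₂:
  k=0: a=24, p=24, q=1
  k=1: a=4, p=97, q=4
  k=2: a=14, p=1382, q=57
  k=3: a=3, p=4243, q=175
  k=4: a=2, p=9868, q=407
  k=5: a=2, p=23979, q=989
  k=6: a=17, p=417511, q=17220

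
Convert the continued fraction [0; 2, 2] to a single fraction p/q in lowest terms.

2/5

Fold from the inside: start with 2/1.
  2 + 1/2 = 5/2
  0 + 2/5 = 2/5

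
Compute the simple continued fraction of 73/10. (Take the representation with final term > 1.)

73 = 7*10 + 3
10 = 3*3 + 1
3 = 3*1 + 0  (stop)
So 73/10 = [7; 3, 3].

[7; 3, 3]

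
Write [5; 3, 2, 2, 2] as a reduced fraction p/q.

217/41

Fold from the inside: start with 2/1.
  2 + 1/2 = 5/2
  2 + 2/5 = 12/5
  3 + 5/12 = 41/12
  5 + 12/41 = 217/41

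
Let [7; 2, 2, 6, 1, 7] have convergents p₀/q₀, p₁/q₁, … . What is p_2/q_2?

Using pₖ = aₖpₖ₋₁ + pₖ₋₂, qₖ = aₖqₖ₋₁ + qₖ₋₂ (with p₋₁=1, p₋₂=0, q₋₁=0, q₋₂=1):
  k=0: a=7, p=7, q=1
  k=1: a=2, p=15, q=2
  k=2: a=2, p=37, q=5

37/5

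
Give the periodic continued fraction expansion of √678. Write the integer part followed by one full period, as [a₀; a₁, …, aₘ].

a₀ = ⌊√678⌋ = 26.
With m₀=0, d₀=1 and mₖ₊₁ = dₖaₖ − mₖ, dₖ₊₁ = (n − mₖ₊₁²)/dₖ, aₖ₊₁ = ⌊(a₀+mₖ₊₁)/dₖ₊₁⌋:
  k=1: m=26, d=2, a=26
  k=2: m=26, d=1, a=52
d=1 and a=2a₀=52 at k=2, so the next step gives (m, d) = (26, 2) again — its k=1 value — and the period has length 2.

[26; 26, 52]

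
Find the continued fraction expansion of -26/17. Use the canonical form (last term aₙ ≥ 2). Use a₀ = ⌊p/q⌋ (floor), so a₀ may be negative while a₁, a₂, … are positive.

-26 = -2×17 + 8
17 = 2×8 + 1
8 = 8×1 + 0  (stop)
So -26/17 = [-2; 2, 8].

[-2; 2, 8]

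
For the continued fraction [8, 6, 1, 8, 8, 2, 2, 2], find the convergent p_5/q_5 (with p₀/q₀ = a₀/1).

8699/1068

Using pₖ = aₖpₖ₋₁ + pₖ₋₂, qₖ = aₖqₖ₋₁ + qₖ₋₂ (with p₋₁=1, p₋₂=0, q₋₁=0, q₋₂=1):
  k=0: a=8, p=8, q=1
  k=1: a=6, p=49, q=6
  k=2: a=1, p=57, q=7
  k=3: a=8, p=505, q=62
  k=4: a=8, p=4097, q=503
  k=5: a=2, p=8699, q=1068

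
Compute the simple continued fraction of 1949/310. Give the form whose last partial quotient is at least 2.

[6; 3, 2, 14, 3]

1949 = 6·310 + 89
310 = 3·89 + 43
89 = 2·43 + 3
43 = 14·3 + 1
3 = 3·1 + 0  (stop)
So 1949/310 = [6; 3, 2, 14, 3].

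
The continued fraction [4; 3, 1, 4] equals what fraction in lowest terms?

Using pₖ = aₖpₖ₋₁ + pₖ₋₂ and qₖ = aₖqₖ₋₁ + qₖ₋₂:
  k=0: a=4, p=4, q=1
  k=1: a=3, p=13, q=3
  k=2: a=1, p=17, q=4
  k=3: a=4, p=81, q=19

81/19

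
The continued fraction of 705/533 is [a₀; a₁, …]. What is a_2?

10

705 = 1·533 + 172   →  a_0 = 1
533 = 3·172 + 17   →  a_1 = 3
172 = 10·17 + 2   →  a_2 = 10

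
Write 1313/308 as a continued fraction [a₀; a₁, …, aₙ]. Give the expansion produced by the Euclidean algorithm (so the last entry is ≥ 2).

1313 = 4×308 + 81
308 = 3×81 + 65
81 = 1×65 + 16
65 = 4×16 + 1
16 = 16×1 + 0  (stop)
So 1313/308 = [4; 3, 1, 4, 16].

[4; 3, 1, 4, 16]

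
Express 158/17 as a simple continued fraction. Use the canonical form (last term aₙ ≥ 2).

[9; 3, 2, 2]

158 = 9·17 + 5
17 = 3·5 + 2
5 = 2·2 + 1
2 = 2·1 + 0  (stop)
So 158/17 = [9; 3, 2, 2].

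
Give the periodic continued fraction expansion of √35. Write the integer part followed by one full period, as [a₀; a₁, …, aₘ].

a₀ = ⌊√35⌋ = 5.
With m₀=0, d₀=1 and mₖ₊₁ = dₖaₖ − mₖ, dₖ₊₁ = (n − mₖ₊₁²)/dₖ, aₖ₊₁ = ⌊(a₀+mₖ₊₁)/dₖ₊₁⌋:
  k=1: m=5, d=10, a=1
  k=2: m=5, d=1, a=10
d=1 and a=2a₀=10 at k=2, so the next step gives (m, d) = (5, 10) again — its k=1 value — and the period has length 2.

[5; 1, 10]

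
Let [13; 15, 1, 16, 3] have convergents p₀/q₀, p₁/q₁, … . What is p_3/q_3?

3540/271

Using pₖ = aₖpₖ₋₁ + pₖ₋₂, qₖ = aₖqₖ₋₁ + qₖ₋₂ (with p₋₁=1, p₋₂=0, q₋₁=0, q₋₂=1):
  k=0: a=13, p=13, q=1
  k=1: a=15, p=196, q=15
  k=2: a=1, p=209, q=16
  k=3: a=16, p=3540, q=271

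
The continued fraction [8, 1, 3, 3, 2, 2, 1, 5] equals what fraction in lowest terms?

Using pₖ = aₖpₖ₋₁ + pₖ₋₂ and qₖ = aₖqₖ₋₁ + qₖ₋₂:
  k=0: a=8, p=8, q=1
  k=1: a=1, p=9, q=1
  k=2: a=3, p=35, q=4
  k=3: a=3, p=114, q=13
  k=4: a=2, p=263, q=30
  k=5: a=2, p=640, q=73
  k=6: a=1, p=903, q=103
  k=7: a=5, p=5155, q=588

5155/588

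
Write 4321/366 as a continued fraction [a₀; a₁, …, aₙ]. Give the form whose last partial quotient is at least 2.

4321 = 11×366 + 295
366 = 1×295 + 71
295 = 4×71 + 11
71 = 6×11 + 5
11 = 2×5 + 1
5 = 5×1 + 0  (stop)
So 4321/366 = [11; 1, 4, 6, 2, 5].

[11; 1, 4, 6, 2, 5]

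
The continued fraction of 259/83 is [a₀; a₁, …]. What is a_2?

3

259 = 3·83 + 10   →  a_0 = 3
83 = 8·10 + 3   →  a_1 = 8
10 = 3·3 + 1   →  a_2 = 3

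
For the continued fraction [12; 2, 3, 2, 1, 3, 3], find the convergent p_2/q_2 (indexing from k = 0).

Using pₖ = aₖpₖ₋₁ + pₖ₋₂, qₖ = aₖqₖ₋₁ + qₖ₋₂ (with p₋₁=1, p₋₂=0, q₋₁=0, q₋₂=1):
  k=0: a=12, p=12, q=1
  k=1: a=2, p=25, q=2
  k=2: a=3, p=87, q=7

87/7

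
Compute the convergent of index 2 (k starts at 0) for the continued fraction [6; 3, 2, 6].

Using pₖ = aₖpₖ₋₁ + pₖ₋₂, qₖ = aₖqₖ₋₁ + qₖ₋₂ (with p₋₁=1, p₋₂=0, q₋₁=0, q₋₂=1):
  k=0: a=6, p=6, q=1
  k=1: a=3, p=19, q=3
  k=2: a=2, p=44, q=7

44/7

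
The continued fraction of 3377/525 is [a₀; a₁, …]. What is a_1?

2

3377 = 6·525 + 227   →  a_0 = 6
525 = 2·227 + 71   →  a_1 = 2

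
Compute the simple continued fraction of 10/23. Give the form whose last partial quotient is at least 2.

[0; 2, 3, 3]

10 = 0×23 + 10
23 = 2×10 + 3
10 = 3×3 + 1
3 = 3×1 + 0  (stop)
So 10/23 = [0; 2, 3, 3].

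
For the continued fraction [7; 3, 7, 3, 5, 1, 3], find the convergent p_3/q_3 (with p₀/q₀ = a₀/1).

505/69

Using pₖ = aₖpₖ₋₁ + pₖ₋₂, qₖ = aₖqₖ₋₁ + qₖ₋₂ (with p₋₁=1, p₋₂=0, q₋₁=0, q₋₂=1):
  k=0: a=7, p=7, q=1
  k=1: a=3, p=22, q=3
  k=2: a=7, p=161, q=22
  k=3: a=3, p=505, q=69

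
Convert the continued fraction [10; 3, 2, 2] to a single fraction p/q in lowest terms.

175/17

Using pₖ = aₖpₖ₋₁ + pₖ₋₂ and qₖ = aₖqₖ₋₁ + qₖ₋₂:
  k=0: a=10, p=10, q=1
  k=1: a=3, p=31, q=3
  k=2: a=2, p=72, q=7
  k=3: a=2, p=175, q=17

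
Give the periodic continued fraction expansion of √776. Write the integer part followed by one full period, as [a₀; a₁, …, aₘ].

[27; 1, 5, 1, 54]

a₀ = ⌊√776⌋ = 27.
With m₀=0, d₀=1 and mₖ₊₁ = dₖaₖ − mₖ, dₖ₊₁ = (n − mₖ₊₁²)/dₖ, aₖ₊₁ = ⌊(a₀+mₖ₊₁)/dₖ₊₁⌋:
  k=1: m=27, d=47, a=1
  k=2: m=20, d=8, a=5
  k=3: m=20, d=47, a=1
  k=4: m=27, d=1, a=54
d=1 and a=2a₀=54 at k=4, so the next step gives (m, d) = (27, 47) again — its k=1 value — and the period has length 4.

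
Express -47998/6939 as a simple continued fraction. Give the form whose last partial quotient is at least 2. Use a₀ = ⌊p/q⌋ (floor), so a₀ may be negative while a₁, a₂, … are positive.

[-7; 12, 14, 1, 2, 1, 9]

-47998 = -7×6939 + 575
6939 = 12×575 + 39
575 = 14×39 + 29
39 = 1×29 + 10
29 = 2×10 + 9
10 = 1×9 + 1
9 = 9×1 + 0  (stop)
So -47998/6939 = [-7; 12, 14, 1, 2, 1, 9].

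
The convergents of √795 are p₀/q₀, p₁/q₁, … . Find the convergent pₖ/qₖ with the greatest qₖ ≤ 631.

√795 = [28; 5, 9, 5, 56, …] (period length 4).
Convergents:
  p_0/q_0 = 28/1
  p_1/q_1 = 141/5
  p_2/q_2 = 1297/46
  p_3/q_3 = 6626/235
  p_4/q_4 = 372353/13206
q_3 = 235 ≤ 631 < 13206 = q_4, so the answer is 6626/235.

6626/235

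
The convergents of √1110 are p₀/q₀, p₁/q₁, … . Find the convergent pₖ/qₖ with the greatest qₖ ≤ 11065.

132567/3979

√1110 = [33; 3, 6, 3, 66, …] (period length 4).
Convergents:
  p_0/q_0 = 33/1
  p_1/q_1 = 100/3
  p_2/q_2 = 633/19
  p_3/q_3 = 1999/60
  p_4/q_4 = 132567/3979
  p_5/q_5 = 399700/11997
q_4 = 3979 ≤ 11065 < 11997 = q_5, so the answer is 132567/3979.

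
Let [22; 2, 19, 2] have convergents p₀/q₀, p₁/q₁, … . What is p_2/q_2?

Using pₖ = aₖpₖ₋₁ + pₖ₋₂, qₖ = aₖqₖ₋₁ + qₖ₋₂ (with p₋₁=1, p₋₂=0, q₋₁=0, q₋₂=1):
  k=0: a=22, p=22, q=1
  k=1: a=2, p=45, q=2
  k=2: a=19, p=877, q=39

877/39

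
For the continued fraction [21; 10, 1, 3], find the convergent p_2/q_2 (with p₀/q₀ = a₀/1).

Using pₖ = aₖpₖ₋₁ + pₖ₋₂, qₖ = aₖqₖ₋₁ + qₖ₋₂ (with p₋₁=1, p₋₂=0, q₋₁=0, q₋₂=1):
  k=0: a=21, p=21, q=1
  k=1: a=10, p=211, q=10
  k=2: a=1, p=232, q=11

232/11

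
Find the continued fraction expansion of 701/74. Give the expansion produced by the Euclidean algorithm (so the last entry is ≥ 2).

701 = 9×74 + 35
74 = 2×35 + 4
35 = 8×4 + 3
4 = 1×3 + 1
3 = 3×1 + 0  (stop)
So 701/74 = [9; 2, 8, 1, 3].

[9; 2, 8, 1, 3]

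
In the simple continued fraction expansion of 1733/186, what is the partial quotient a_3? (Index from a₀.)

1

1733 = 9·186 + 59   →  a_0 = 9
186 = 3·59 + 9   →  a_1 = 3
59 = 6·9 + 5   →  a_2 = 6
9 = 1·5 + 4   →  a_3 = 1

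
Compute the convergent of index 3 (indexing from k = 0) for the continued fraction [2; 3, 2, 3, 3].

55/24

Using pₖ = aₖpₖ₋₁ + pₖ₋₂, qₖ = aₖqₖ₋₁ + qₖ₋₂ (with p₋₁=1, p₋₂=0, q₋₁=0, q₋₂=1):
  k=0: a=2, p=2, q=1
  k=1: a=3, p=7, q=3
  k=2: a=2, p=16, q=7
  k=3: a=3, p=55, q=24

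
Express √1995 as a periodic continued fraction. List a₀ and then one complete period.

[44; 1, 1, 1, 88]

a₀ = ⌊√1995⌋ = 44.
With m₀=0, d₀=1 and mₖ₊₁ = dₖaₖ − mₖ, dₖ₊₁ = (n − mₖ₊₁²)/dₖ, aₖ₊₁ = ⌊(a₀+mₖ₊₁)/dₖ₊₁⌋:
  k=1: m=44, d=59, a=1
  k=2: m=15, d=30, a=1
  k=3: m=15, d=59, a=1
  k=4: m=44, d=1, a=88
d=1 and a=2a₀=88 at k=4, so the next step gives (m, d) = (44, 59) again — its k=1 value — and the period has length 4.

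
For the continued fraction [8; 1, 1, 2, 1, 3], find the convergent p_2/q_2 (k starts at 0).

Using pₖ = aₖpₖ₋₁ + pₖ₋₂, qₖ = aₖqₖ₋₁ + qₖ₋₂ (with p₋₁=1, p₋₂=0, q₋₁=0, q₋₂=1):
  k=0: a=8, p=8, q=1
  k=1: a=1, p=9, q=1
  k=2: a=1, p=17, q=2

17/2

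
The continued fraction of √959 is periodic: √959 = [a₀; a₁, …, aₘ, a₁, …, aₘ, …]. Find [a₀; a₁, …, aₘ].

[30; 1, 29, 1, 60]

a₀ = ⌊√959⌋ = 30.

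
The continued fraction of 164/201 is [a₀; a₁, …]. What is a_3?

2

164 = 0·201 + 164   →  a_0 = 0
201 = 1·164 + 37   →  a_1 = 1
164 = 4·37 + 16   →  a_2 = 4
37 = 2·16 + 5   →  a_3 = 2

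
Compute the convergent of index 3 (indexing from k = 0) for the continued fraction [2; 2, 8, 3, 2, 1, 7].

Using pₖ = aₖpₖ₋₁ + pₖ₋₂, qₖ = aₖqₖ₋₁ + qₖ₋₂ (with p₋₁=1, p₋₂=0, q₋₁=0, q₋₂=1):
  k=0: a=2, p=2, q=1
  k=1: a=2, p=5, q=2
  k=2: a=8, p=42, q=17
  k=3: a=3, p=131, q=53

131/53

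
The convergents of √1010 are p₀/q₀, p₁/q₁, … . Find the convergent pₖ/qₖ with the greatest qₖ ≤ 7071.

83106/2615

√1010 = [31; 1, 3, 1, 1, 3, 1, 62, …] (period length 7).
Convergents:
  p_0/q_0 = 31/1
  p_1/q_1 = 32/1
  p_2/q_2 = 127/4
  p_3/q_3 = 159/5
  p_4/q_4 = 286/9
  p_5/q_5 = 1017/32
  p_6/q_6 = 1303/41
  p_7/q_7 = 81803/2574
  p_8/q_8 = 83106/2615
  p_9/q_9 = 331121/10419
q_8 = 2615 ≤ 7071 < 10419 = q_9, so the answer is 83106/2615.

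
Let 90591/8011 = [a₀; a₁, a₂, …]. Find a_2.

4

90591 = 11·8011 + 2470   →  a_0 = 11
8011 = 3·2470 + 601   →  a_1 = 3
2470 = 4·601 + 66   →  a_2 = 4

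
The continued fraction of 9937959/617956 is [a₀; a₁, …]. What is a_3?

9937959 = 16·617956 + 50663   →  a_0 = 16
617956 = 12·50663 + 10000   →  a_1 = 12
50663 = 5·10000 + 663   →  a_2 = 5
10000 = 15·663 + 55   →  a_3 = 15

15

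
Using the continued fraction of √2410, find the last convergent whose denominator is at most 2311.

√2410 = [49; 10, 1, 8, 1, 10, 98, …] (period length 6).
Convergents:
  p_0/q_0 = 49/1
  p_1/q_1 = 491/10
  p_2/q_2 = 540/11
  p_3/q_3 = 4811/98
  p_4/q_4 = 5351/109
  p_5/q_5 = 58321/1188
  p_6/q_6 = 5720809/116533
q_5 = 1188 ≤ 2311 < 116533 = q_6, so the answer is 58321/1188.

58321/1188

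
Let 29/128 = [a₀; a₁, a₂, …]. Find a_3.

2

29 = 0·128 + 29   →  a_0 = 0
128 = 4·29 + 12   →  a_1 = 4
29 = 2·12 + 5   →  a_2 = 2
12 = 2·5 + 2   →  a_3 = 2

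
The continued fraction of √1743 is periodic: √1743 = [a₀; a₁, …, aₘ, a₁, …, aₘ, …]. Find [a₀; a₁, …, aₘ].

[41; 1, 2, 1, 82]

a₀ = ⌊√1743⌋ = 41.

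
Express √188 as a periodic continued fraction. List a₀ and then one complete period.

[13; 1, 2, 2, 6, 2, 2, 1, 26]

a₀ = ⌊√188⌋ = 13.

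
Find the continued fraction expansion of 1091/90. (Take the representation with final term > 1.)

1091 = 12*90 + 11
90 = 8*11 + 2
11 = 5*2 + 1
2 = 2*1 + 0  (stop)
So 1091/90 = [12; 8, 5, 2].

[12; 8, 5, 2]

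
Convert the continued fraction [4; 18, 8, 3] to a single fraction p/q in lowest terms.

Fold from the inside: start with 3/1.
  8 + 1/3 = 25/3
  18 + 3/25 = 453/25
  4 + 25/453 = 1837/453

1837/453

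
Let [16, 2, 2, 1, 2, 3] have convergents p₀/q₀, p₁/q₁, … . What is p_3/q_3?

Using pₖ = aₖpₖ₋₁ + pₖ₋₂, qₖ = aₖqₖ₋₁ + qₖ₋₂ (with p₋₁=1, p₋₂=0, q₋₁=0, q₋₂=1):
  k=0: a=16, p=16, q=1
  k=1: a=2, p=33, q=2
  k=2: a=2, p=82, q=5
  k=3: a=1, p=115, q=7

115/7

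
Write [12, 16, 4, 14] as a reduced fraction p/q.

11169/926

Using pₖ = aₖpₖ₋₁ + pₖ₋₂ and qₖ = aₖqₖ₋₁ + qₖ₋₂:
  k=0: a=12, p=12, q=1
  k=1: a=16, p=193, q=16
  k=2: a=4, p=784, q=65
  k=3: a=14, p=11169, q=926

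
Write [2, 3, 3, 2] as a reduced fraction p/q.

53/23

Fold from the inside: start with 2/1.
  3 + 1/2 = 7/2
  3 + 2/7 = 23/7
  2 + 7/23 = 53/23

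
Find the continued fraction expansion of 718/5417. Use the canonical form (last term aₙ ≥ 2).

718 = 0*5417 + 718
5417 = 7*718 + 391
718 = 1*391 + 327
391 = 1*327 + 64
327 = 5*64 + 7
64 = 9*7 + 1
7 = 7*1 + 0  (stop)
So 718/5417 = [0; 7, 1, 1, 5, 9, 7].

[0; 7, 1, 1, 5, 9, 7]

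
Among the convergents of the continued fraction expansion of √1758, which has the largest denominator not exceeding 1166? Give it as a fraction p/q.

√1758 = [41; 1, 12, 1, 82, …] (period length 4).
Convergents:
  p_0/q_0 = 41/1
  p_1/q_1 = 42/1
  p_2/q_2 = 545/13
  p_3/q_3 = 587/14
  p_4/q_4 = 48679/1161
  p_5/q_5 = 49266/1175
q_4 = 1161 ≤ 1166 < 1175 = q_5, so the answer is 48679/1161.

48679/1161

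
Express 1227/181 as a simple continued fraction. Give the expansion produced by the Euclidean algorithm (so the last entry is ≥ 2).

1227 = 6·181 + 141
181 = 1·141 + 40
141 = 3·40 + 21
40 = 1·21 + 19
21 = 1·19 + 2
19 = 9·2 + 1
2 = 2·1 + 0  (stop)
So 1227/181 = [6; 1, 3, 1, 1, 9, 2].

[6; 1, 3, 1, 1, 9, 2]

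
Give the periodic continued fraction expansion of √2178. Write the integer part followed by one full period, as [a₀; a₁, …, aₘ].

[46; 1, 2, 46, 2, 1, 92]

a₀ = ⌊√2178⌋ = 46.
With m₀=0, d₀=1 and mₖ₊₁ = dₖaₖ − mₖ, dₖ₊₁ = (n − mₖ₊₁²)/dₖ, aₖ₊₁ = ⌊(a₀+mₖ₊₁)/dₖ₊₁⌋:
  k=1: m=46, d=62, a=1
  k=2: m=16, d=31, a=2
  k=3: m=46, d=2, a=46
  k=4: m=46, d=31, a=2
  k=5: m=16, d=62, a=1
  k=6: m=46, d=1, a=92
d=1 and a=2a₀=92 at k=6, so the next step gives (m, d) = (46, 62) again — its k=1 value — and the period has length 6.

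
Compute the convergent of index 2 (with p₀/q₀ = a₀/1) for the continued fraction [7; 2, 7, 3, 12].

Using pₖ = aₖpₖ₋₁ + pₖ₋₂, qₖ = aₖqₖ₋₁ + qₖ₋₂ (with p₋₁=1, p₋₂=0, q₋₁=0, q₋₂=1):
  k=0: a=7, p=7, q=1
  k=1: a=2, p=15, q=2
  k=2: a=7, p=112, q=15

112/15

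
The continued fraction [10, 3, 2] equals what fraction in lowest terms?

Using pₖ = aₖpₖ₋₁ + pₖ₋₂ and qₖ = aₖqₖ₋₁ + qₖ₋₂:
  k=0: a=10, p=10, q=1
  k=1: a=3, p=31, q=3
  k=2: a=2, p=72, q=7

72/7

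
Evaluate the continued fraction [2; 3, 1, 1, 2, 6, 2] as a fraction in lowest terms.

Using pₖ = aₖpₖ₋₁ + pₖ₋₂ and qₖ = aₖqₖ₋₁ + qₖ₋₂:
  k=0: a=2, p=2, q=1
  k=1: a=3, p=7, q=3
  k=2: a=1, p=9, q=4
  k=3: a=1, p=16, q=7
  k=4: a=2, p=41, q=18
  k=5: a=6, p=262, q=115
  k=6: a=2, p=565, q=248

565/248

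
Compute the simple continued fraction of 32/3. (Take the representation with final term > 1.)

32 = 10×3 + 2
3 = 1×2 + 1
2 = 2×1 + 0  (stop)
So 32/3 = [10; 1, 2].

[10; 1, 2]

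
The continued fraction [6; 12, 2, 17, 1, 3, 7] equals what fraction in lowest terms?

Using pₖ = aₖpₖ₋₁ + pₖ₋₂ and qₖ = aₖqₖ₋₁ + qₖ₋₂:
  k=0: a=6, p=6, q=1
  k=1: a=12, p=73, q=12
  k=2: a=2, p=152, q=25
  k=3: a=17, p=2657, q=437
  k=4: a=1, p=2809, q=462
  k=5: a=3, p=11084, q=1823
  k=6: a=7, p=80397, q=13223

80397/13223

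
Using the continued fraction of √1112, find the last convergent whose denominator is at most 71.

867/26

√1112 = [33; 2, 1, 7, 1, 2, 66, …] (period length 6).
Convergents:
  p_0/q_0 = 33/1
  p_1/q_1 = 67/2
  p_2/q_2 = 100/3
  p_3/q_3 = 767/23
  p_4/q_4 = 867/26
  p_5/q_5 = 2501/75
q_4 = 26 ≤ 71 < 75 = q_5, so the answer is 867/26.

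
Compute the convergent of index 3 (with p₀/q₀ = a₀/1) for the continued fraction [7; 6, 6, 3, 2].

838/117

Using pₖ = aₖpₖ₋₁ + pₖ₋₂, qₖ = aₖqₖ₋₁ + qₖ₋₂ (with p₋₁=1, p₋₂=0, q₋₁=0, q₋₂=1):
  k=0: a=7, p=7, q=1
  k=1: a=6, p=43, q=6
  k=2: a=6, p=265, q=37
  k=3: a=3, p=838, q=117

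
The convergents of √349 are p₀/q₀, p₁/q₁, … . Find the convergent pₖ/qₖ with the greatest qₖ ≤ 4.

√349 = [18; 1, 2, 7, 7, 2, 1, 36, …] (period length 7).
Convergents:
  p_0/q_0 = 18/1
  p_1/q_1 = 19/1
  p_2/q_2 = 56/3
  p_3/q_3 = 411/22
q_2 = 3 ≤ 4 < 22 = q_3, so the answer is 56/3.

56/3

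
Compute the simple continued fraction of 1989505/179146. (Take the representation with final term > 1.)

[11; 9, 2, 11, 2, 10, 6, 6]

1989505 = 11×179146 + 18899
179146 = 9×18899 + 9055
18899 = 2×9055 + 789
9055 = 11×789 + 376
789 = 2×376 + 37
376 = 10×37 + 6
37 = 6×6 + 1
6 = 6×1 + 0  (stop)
So 1989505/179146 = [11; 9, 2, 11, 2, 10, 6, 6].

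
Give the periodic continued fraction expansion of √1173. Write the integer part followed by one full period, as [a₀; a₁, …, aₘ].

a₀ = ⌊√1173⌋ = 34.
With m₀=0, d₀=1 and mₖ₊₁ = dₖaₖ − mₖ, dₖ₊₁ = (n − mₖ₊₁²)/dₖ, aₖ₊₁ = ⌊(a₀+mₖ₊₁)/dₖ₊₁⌋:
  k=1: m=34, d=17, a=4
  k=2: m=34, d=1, a=68
d=1 and a=2a₀=68 at k=2, so the next step gives (m, d) = (34, 17) again — its k=1 value — and the period has length 2.

[34; 4, 68]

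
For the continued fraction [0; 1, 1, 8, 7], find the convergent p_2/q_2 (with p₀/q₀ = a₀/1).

1/2

Using pₖ = aₖpₖ₋₁ + pₖ₋₂, qₖ = aₖqₖ₋₁ + qₖ₋₂ (with p₋₁=1, p₋₂=0, q₋₁=0, q₋₂=1):
  k=0: a=0, p=0, q=1
  k=1: a=1, p=1, q=1
  k=2: a=1, p=1, q=2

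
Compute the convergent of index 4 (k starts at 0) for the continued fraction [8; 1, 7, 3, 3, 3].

737/83

Using pₖ = aₖpₖ₋₁ + pₖ₋₂, qₖ = aₖqₖ₋₁ + qₖ₋₂ (with p₋₁=1, p₋₂=0, q₋₁=0, q₋₂=1):
  k=0: a=8, p=8, q=1
  k=1: a=1, p=9, q=1
  k=2: a=7, p=71, q=8
  k=3: a=3, p=222, q=25
  k=4: a=3, p=737, q=83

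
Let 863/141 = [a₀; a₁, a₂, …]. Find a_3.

863 = 6·141 + 17   →  a_0 = 6
141 = 8·17 + 5   →  a_1 = 8
17 = 3·5 + 2   →  a_2 = 3
5 = 2·2 + 1   →  a_3 = 2

2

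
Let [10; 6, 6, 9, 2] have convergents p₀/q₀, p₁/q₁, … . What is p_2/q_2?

376/37

Using pₖ = aₖpₖ₋₁ + pₖ₋₂, qₖ = aₖqₖ₋₁ + qₖ₋₂ (with p₋₁=1, p₋₂=0, q₋₁=0, q₋₂=1):
  k=0: a=10, p=10, q=1
  k=1: a=6, p=61, q=6
  k=2: a=6, p=376, q=37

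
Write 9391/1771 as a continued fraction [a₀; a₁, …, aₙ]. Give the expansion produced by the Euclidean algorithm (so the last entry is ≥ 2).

9391 = 5·1771 + 536
1771 = 3·536 + 163
536 = 3·163 + 47
163 = 3·47 + 22
47 = 2·22 + 3
22 = 7·3 + 1
3 = 3·1 + 0  (stop)
So 9391/1771 = [5; 3, 3, 3, 2, 7, 3].

[5; 3, 3, 3, 2, 7, 3]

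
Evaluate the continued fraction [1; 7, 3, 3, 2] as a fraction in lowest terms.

Fold from the inside: start with 2/1.
  3 + 1/2 = 7/2
  3 + 2/7 = 23/7
  7 + 7/23 = 168/23
  1 + 23/168 = 191/168

191/168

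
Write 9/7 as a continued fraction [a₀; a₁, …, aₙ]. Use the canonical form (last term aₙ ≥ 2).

9 = 1×7 + 2
7 = 3×2 + 1
2 = 2×1 + 0  (stop)
So 9/7 = [1; 3, 2].

[1; 3, 2]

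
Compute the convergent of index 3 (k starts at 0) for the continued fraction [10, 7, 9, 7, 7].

Using pₖ = aₖpₖ₋₁ + pₖ₋₂, qₖ = aₖqₖ₋₁ + qₖ₋₂ (with p₋₁=1, p₋₂=0, q₋₁=0, q₋₂=1):
  k=0: a=10, p=10, q=1
  k=1: a=7, p=71, q=7
  k=2: a=9, p=649, q=64
  k=3: a=7, p=4614, q=455

4614/455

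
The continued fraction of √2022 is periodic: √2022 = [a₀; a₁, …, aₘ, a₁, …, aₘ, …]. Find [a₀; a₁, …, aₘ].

a₀ = ⌊√2022⌋ = 44.

[44; 1, 28, 1, 88]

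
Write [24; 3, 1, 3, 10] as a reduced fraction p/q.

3737/154

Using pₖ = aₖpₖ₋₁ + pₖ₋₂ and qₖ = aₖqₖ₋₁ + qₖ₋₂:
  k=0: a=24, p=24, q=1
  k=1: a=3, p=73, q=3
  k=2: a=1, p=97, q=4
  k=3: a=3, p=364, q=15
  k=4: a=10, p=3737, q=154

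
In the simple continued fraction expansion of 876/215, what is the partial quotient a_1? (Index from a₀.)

876 = 4·215 + 16   →  a_0 = 4
215 = 13·16 + 7   →  a_1 = 13

13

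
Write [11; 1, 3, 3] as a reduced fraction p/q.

153/13

Fold from the inside: start with 3/1.
  3 + 1/3 = 10/3
  1 + 3/10 = 13/10
  11 + 10/13 = 153/13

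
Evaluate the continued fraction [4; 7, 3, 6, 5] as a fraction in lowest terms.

2966/717

Using pₖ = aₖpₖ₋₁ + pₖ₋₂ and qₖ = aₖqₖ₋₁ + qₖ₋₂:
  k=0: a=4, p=4, q=1
  k=1: a=7, p=29, q=7
  k=2: a=3, p=91, q=22
  k=3: a=6, p=575, q=139
  k=4: a=5, p=2966, q=717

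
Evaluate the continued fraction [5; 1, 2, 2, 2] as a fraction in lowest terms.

Fold from the inside: start with 2/1.
  2 + 1/2 = 5/2
  2 + 2/5 = 12/5
  1 + 5/12 = 17/12
  5 + 12/17 = 97/17

97/17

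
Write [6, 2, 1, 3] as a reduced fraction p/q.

70/11

Using pₖ = aₖpₖ₋₁ + pₖ₋₂ and qₖ = aₖqₖ₋₁ + qₖ₋₂:
  k=0: a=6, p=6, q=1
  k=1: a=2, p=13, q=2
  k=2: a=1, p=19, q=3
  k=3: a=3, p=70, q=11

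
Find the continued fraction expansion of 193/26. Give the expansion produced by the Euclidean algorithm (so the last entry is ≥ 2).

193 = 7×26 + 11
26 = 2×11 + 4
11 = 2×4 + 3
4 = 1×3 + 1
3 = 3×1 + 0  (stop)
So 193/26 = [7; 2, 2, 1, 3].

[7; 2, 2, 1, 3]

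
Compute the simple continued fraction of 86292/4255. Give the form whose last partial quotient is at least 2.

86292 = 20×4255 + 1192
4255 = 3×1192 + 679
1192 = 1×679 + 513
679 = 1×513 + 166
513 = 3×166 + 15
166 = 11×15 + 1
15 = 15×1 + 0  (stop)
So 86292/4255 = [20; 3, 1, 1, 3, 11, 15].

[20; 3, 1, 1, 3, 11, 15]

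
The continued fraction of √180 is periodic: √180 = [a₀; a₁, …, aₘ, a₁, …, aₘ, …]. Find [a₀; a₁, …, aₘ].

[13; 2, 2, 2, 26]

a₀ = ⌊√180⌋ = 13.
With m₀=0, d₀=1 and mₖ₊₁ = dₖaₖ − mₖ, dₖ₊₁ = (n − mₖ₊₁²)/dₖ, aₖ₊₁ = ⌊(a₀+mₖ₊₁)/dₖ₊₁⌋:
  k=1: m=13, d=11, a=2
  k=2: m=9, d=9, a=2
  k=3: m=9, d=11, a=2
  k=4: m=13, d=1, a=26
d=1 and a=2a₀=26 at k=4, so the next step gives (m, d) = (13, 11) again — its k=1 value — and the period has length 4.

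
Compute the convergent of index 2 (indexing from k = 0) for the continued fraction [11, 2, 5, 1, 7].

126/11

Using pₖ = aₖpₖ₋₁ + pₖ₋₂, qₖ = aₖqₖ₋₁ + qₖ₋₂ (with p₋₁=1, p₋₂=0, q₋₁=0, q₋₂=1):
  k=0: a=11, p=11, q=1
  k=1: a=2, p=23, q=2
  k=2: a=5, p=126, q=11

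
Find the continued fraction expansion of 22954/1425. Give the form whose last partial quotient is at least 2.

22954 = 16×1425 + 154
1425 = 9×154 + 39
154 = 3×39 + 37
39 = 1×37 + 2
37 = 18×2 + 1
2 = 2×1 + 0  (stop)
So 22954/1425 = [16; 9, 3, 1, 18, 2].

[16; 9, 3, 1, 18, 2]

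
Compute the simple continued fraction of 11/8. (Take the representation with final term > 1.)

11 = 1·8 + 3
8 = 2·3 + 2
3 = 1·2 + 1
2 = 2·1 + 0  (stop)
So 11/8 = [1; 2, 1, 2].

[1; 2, 1, 2]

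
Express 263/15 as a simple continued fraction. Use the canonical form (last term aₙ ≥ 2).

263 = 17*15 + 8
15 = 1*8 + 7
8 = 1*7 + 1
7 = 7*1 + 0  (stop)
So 263/15 = [17; 1, 1, 7].

[17; 1, 1, 7]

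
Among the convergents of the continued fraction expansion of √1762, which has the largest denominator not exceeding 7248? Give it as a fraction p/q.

√1762 = [41; 1, 40, 1, 82, …] (period length 4).
Convergents:
  p_0/q_0 = 41/1
  p_1/q_1 = 42/1
  p_2/q_2 = 1721/41
  p_3/q_3 = 1763/42
  p_4/q_4 = 146287/3485
  p_5/q_5 = 148050/3527
  p_6/q_6 = 6068287/144565
q_5 = 3527 ≤ 7248 < 144565 = q_6, so the answer is 148050/3527.

148050/3527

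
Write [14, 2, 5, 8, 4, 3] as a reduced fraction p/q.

Fold from the inside: start with 3/1.
  4 + 1/3 = 13/3
  8 + 3/13 = 107/13
  5 + 13/107 = 548/107
  2 + 107/548 = 1203/548
  14 + 548/1203 = 17390/1203

17390/1203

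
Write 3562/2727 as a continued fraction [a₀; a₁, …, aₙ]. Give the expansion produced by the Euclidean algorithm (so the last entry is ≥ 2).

3562 = 1×2727 + 835
2727 = 3×835 + 222
835 = 3×222 + 169
222 = 1×169 + 53
169 = 3×53 + 10
53 = 5×10 + 3
10 = 3×3 + 1
3 = 3×1 + 0  (stop)
So 3562/2727 = [1; 3, 3, 1, 3, 5, 3, 3].

[1; 3, 3, 1, 3, 5, 3, 3]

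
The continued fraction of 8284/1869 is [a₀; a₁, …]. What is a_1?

8284 = 4·1869 + 808   →  a_0 = 4
1869 = 2·808 + 253   →  a_1 = 2

2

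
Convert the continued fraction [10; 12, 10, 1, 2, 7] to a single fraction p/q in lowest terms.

Using pₖ = aₖpₖ₋₁ + pₖ₋₂ and qₖ = aₖqₖ₋₁ + qₖ₋₂:
  k=0: a=10, p=10, q=1
  k=1: a=12, p=121, q=12
  k=2: a=10, p=1220, q=121
  k=3: a=1, p=1341, q=133
  k=4: a=2, p=3902, q=387
  k=5: a=7, p=28655, q=2842

28655/2842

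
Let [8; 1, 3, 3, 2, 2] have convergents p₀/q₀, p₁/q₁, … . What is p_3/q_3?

Using pₖ = aₖpₖ₋₁ + pₖ₋₂, qₖ = aₖqₖ₋₁ + qₖ₋₂ (with p₋₁=1, p₋₂=0, q₋₁=0, q₋₂=1):
  k=0: a=8, p=8, q=1
  k=1: a=1, p=9, q=1
  k=2: a=3, p=35, q=4
  k=3: a=3, p=114, q=13

114/13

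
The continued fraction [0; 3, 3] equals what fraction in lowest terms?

Fold from the inside: start with 3/1.
  3 + 1/3 = 10/3
  0 + 3/10 = 3/10

3/10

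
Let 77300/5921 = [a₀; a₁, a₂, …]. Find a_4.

1

77300 = 13·5921 + 327   →  a_0 = 13
5921 = 18·327 + 35   →  a_1 = 18
327 = 9·35 + 12   →  a_2 = 9
35 = 2·12 + 11   →  a_3 = 2
12 = 1·11 + 1   →  a_4 = 1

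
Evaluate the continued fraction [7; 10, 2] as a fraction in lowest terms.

Fold from the inside: start with 2/1.
  10 + 1/2 = 21/2
  7 + 2/21 = 149/21

149/21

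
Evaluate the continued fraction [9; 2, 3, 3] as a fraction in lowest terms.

217/23

Fold from the inside: start with 3/1.
  3 + 1/3 = 10/3
  2 + 3/10 = 23/10
  9 + 10/23 = 217/23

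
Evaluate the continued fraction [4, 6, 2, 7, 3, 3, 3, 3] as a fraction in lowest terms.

45709/11002

Fold from the inside: start with 3/1.
  3 + 1/3 = 10/3
  3 + 3/10 = 33/10
  3 + 10/33 = 109/33
  7 + 33/109 = 796/109
  2 + 109/796 = 1701/796
  6 + 796/1701 = 11002/1701
  4 + 1701/11002 = 45709/11002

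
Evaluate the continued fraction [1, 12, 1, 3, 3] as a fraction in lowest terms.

Fold from the inside: start with 3/1.
  3 + 1/3 = 10/3
  1 + 3/10 = 13/10
  12 + 10/13 = 166/13
  1 + 13/166 = 179/166

179/166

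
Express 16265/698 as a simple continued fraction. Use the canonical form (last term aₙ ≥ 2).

16265 = 23×698 + 211
698 = 3×211 + 65
211 = 3×65 + 16
65 = 4×16 + 1
16 = 16×1 + 0  (stop)
So 16265/698 = [23; 3, 3, 4, 16].

[23; 3, 3, 4, 16]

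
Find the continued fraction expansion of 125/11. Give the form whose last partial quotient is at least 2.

125 = 11·11 + 4
11 = 2·4 + 3
4 = 1·3 + 1
3 = 3·1 + 0  (stop)
So 125/11 = [11; 2, 1, 3].

[11; 2, 1, 3]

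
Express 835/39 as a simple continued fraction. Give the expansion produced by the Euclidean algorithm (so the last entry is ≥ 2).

[21; 2, 2, 3, 2]

835 = 21·39 + 16
39 = 2·16 + 7
16 = 2·7 + 2
7 = 3·2 + 1
2 = 2·1 + 0  (stop)
So 835/39 = [21; 2, 2, 3, 2].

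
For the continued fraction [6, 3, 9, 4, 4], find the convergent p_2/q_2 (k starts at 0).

177/28

Using pₖ = aₖpₖ₋₁ + pₖ₋₂, qₖ = aₖqₖ₋₁ + qₖ₋₂ (with p₋₁=1, p₋₂=0, q₋₁=0, q₋₂=1):
  k=0: a=6, p=6, q=1
  k=1: a=3, p=19, q=3
  k=2: a=9, p=177, q=28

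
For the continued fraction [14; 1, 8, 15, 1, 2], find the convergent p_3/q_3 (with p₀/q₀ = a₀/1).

Using pₖ = aₖpₖ₋₁ + pₖ₋₂, qₖ = aₖqₖ₋₁ + qₖ₋₂ (with p₋₁=1, p₋₂=0, q₋₁=0, q₋₂=1):
  k=0: a=14, p=14, q=1
  k=1: a=1, p=15, q=1
  k=2: a=8, p=134, q=9
  k=3: a=15, p=2025, q=136

2025/136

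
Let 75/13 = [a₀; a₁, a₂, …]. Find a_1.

1

75 = 5·13 + 10   →  a_0 = 5
13 = 1·10 + 3   →  a_1 = 1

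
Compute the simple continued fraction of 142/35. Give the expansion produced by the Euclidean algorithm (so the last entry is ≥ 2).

142 = 4×35 + 2
35 = 17×2 + 1
2 = 2×1 + 0  (stop)
So 142/35 = [4; 17, 2].

[4; 17, 2]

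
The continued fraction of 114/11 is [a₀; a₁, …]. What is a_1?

2

114 = 10·11 + 4   →  a_0 = 10
11 = 2·4 + 3   →  a_1 = 2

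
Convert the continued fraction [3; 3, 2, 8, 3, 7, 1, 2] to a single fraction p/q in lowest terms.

14497/4409

Fold from the inside: start with 2/1.
  1 + 1/2 = 3/2
  7 + 2/3 = 23/3
  3 + 3/23 = 72/23
  8 + 23/72 = 599/72
  2 + 72/599 = 1270/599
  3 + 599/1270 = 4409/1270
  3 + 1270/4409 = 14497/4409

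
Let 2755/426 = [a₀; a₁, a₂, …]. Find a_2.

7

2755 = 6·426 + 199   →  a_0 = 6
426 = 2·199 + 28   →  a_1 = 2
199 = 7·28 + 3   →  a_2 = 7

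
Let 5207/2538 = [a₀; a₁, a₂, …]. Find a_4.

2

5207 = 2·2538 + 131   →  a_0 = 2
2538 = 19·131 + 49   →  a_1 = 19
131 = 2·49 + 33   →  a_2 = 2
49 = 1·33 + 16   →  a_3 = 1
33 = 2·16 + 1   →  a_4 = 2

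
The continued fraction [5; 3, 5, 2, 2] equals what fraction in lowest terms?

Fold from the inside: start with 2/1.
  2 + 1/2 = 5/2
  5 + 2/5 = 27/5
  3 + 5/27 = 86/27
  5 + 27/86 = 457/86

457/86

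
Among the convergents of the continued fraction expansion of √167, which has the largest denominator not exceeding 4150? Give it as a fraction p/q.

√167 = [12; 1, 11, 1, 24, …] (period length 4).
Convergents:
  p_0/q_0 = 12/1
  p_1/q_1 = 13/1
  p_2/q_2 = 155/12
  p_3/q_3 = 168/13
  p_4/q_4 = 4187/324
  p_5/q_5 = 4355/337
  p_6/q_6 = 52092/4031
  p_7/q_7 = 56447/4368
q_6 = 4031 ≤ 4150 < 4368 = q_7, so the answer is 52092/4031.

52092/4031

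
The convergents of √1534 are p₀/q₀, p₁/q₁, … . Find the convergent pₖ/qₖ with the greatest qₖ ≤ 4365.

110449/2820

√1534 = [39; 6, 78, …] (period length 2).
Convergents:
  p_0/q_0 = 39/1
  p_1/q_1 = 235/6
  p_2/q_2 = 18369/469
  p_3/q_3 = 110449/2820
  p_4/q_4 = 8633391/220429
q_3 = 2820 ≤ 4365 < 220429 = q_4, so the answer is 110449/2820.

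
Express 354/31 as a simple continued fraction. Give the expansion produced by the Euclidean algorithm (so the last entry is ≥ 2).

[11; 2, 2, 1, 1, 2]

354 = 11×31 + 13
31 = 2×13 + 5
13 = 2×5 + 3
5 = 1×3 + 2
3 = 1×2 + 1
2 = 2×1 + 0  (stop)
So 354/31 = [11; 2, 2, 1, 1, 2].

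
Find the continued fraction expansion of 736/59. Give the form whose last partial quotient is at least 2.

[12; 2, 9, 3]

736 = 12*59 + 28
59 = 2*28 + 3
28 = 9*3 + 1
3 = 3*1 + 0  (stop)
So 736/59 = [12; 2, 9, 3].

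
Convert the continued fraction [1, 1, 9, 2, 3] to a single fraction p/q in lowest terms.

139/73

Fold from the inside: start with 3/1.
  2 + 1/3 = 7/3
  9 + 3/7 = 66/7
  1 + 7/66 = 73/66
  1 + 66/73 = 139/73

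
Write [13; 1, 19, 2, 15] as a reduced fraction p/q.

8859/635

Using pₖ = aₖpₖ₋₁ + pₖ₋₂ and qₖ = aₖqₖ₋₁ + qₖ₋₂:
  k=0: a=13, p=13, q=1
  k=1: a=1, p=14, q=1
  k=2: a=19, p=279, q=20
  k=3: a=2, p=572, q=41
  k=4: a=15, p=8859, q=635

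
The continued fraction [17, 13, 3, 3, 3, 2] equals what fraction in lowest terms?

Fold from the inside: start with 2/1.
  3 + 1/2 = 7/2
  3 + 2/7 = 23/7
  3 + 7/23 = 76/23
  13 + 23/76 = 1011/76
  17 + 76/1011 = 17263/1011

17263/1011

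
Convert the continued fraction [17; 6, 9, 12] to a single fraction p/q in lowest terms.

Using pₖ = aₖpₖ₋₁ + pₖ₋₂ and qₖ = aₖqₖ₋₁ + qₖ₋₂:
  k=0: a=17, p=17, q=1
  k=1: a=6, p=103, q=6
  k=2: a=9, p=944, q=55
  k=3: a=12, p=11431, q=666

11431/666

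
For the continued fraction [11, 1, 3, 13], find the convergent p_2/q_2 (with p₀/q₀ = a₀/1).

Using pₖ = aₖpₖ₋₁ + pₖ₋₂, qₖ = aₖqₖ₋₁ + qₖ₋₂ (with p₋₁=1, p₋₂=0, q₋₁=0, q₋₂=1):
  k=0: a=11, p=11, q=1
  k=1: a=1, p=12, q=1
  k=2: a=3, p=47, q=4

47/4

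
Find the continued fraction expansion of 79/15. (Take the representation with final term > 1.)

[5; 3, 1, 3]

79 = 5·15 + 4
15 = 3·4 + 3
4 = 1·3 + 1
3 = 3·1 + 0  (stop)
So 79/15 = [5; 3, 1, 3].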